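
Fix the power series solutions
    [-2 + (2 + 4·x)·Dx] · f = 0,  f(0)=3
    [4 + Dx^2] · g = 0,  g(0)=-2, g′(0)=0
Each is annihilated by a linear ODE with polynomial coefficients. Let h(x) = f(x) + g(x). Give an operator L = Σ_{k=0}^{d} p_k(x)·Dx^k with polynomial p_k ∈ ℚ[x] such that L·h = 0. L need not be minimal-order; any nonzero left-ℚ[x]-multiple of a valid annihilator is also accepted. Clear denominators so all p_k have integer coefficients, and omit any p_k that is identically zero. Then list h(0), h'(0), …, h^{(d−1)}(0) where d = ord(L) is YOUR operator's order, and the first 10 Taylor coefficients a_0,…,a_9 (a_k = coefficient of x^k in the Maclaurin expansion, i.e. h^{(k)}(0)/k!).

L = (-28 - 64·x - 64·x^2) + (12 + 88·x + 192·x^2 + 128·x^3)·Dx + (-7 - 16·x - 16·x^2)·Dx^2 + (3 + 22·x + 48·x^2 + 32·x^3)·Dx^3  (order 3).
h: a_k = 1, 3, 5/2, 3/2, -77/24, 21/8, -2707/720, 99/16, -405917/40320, 2145/128, …
ICs: h(0) = 1, h′(0) = 3, h′′(0) = 5.

f: a_k = 3, 3, -3/2, 3/2, -15/8, 21/8, -63/16, 99/16, -1287/128, 2145/128, …
g: a_k = -2, 0, 4, 0, -4/3, 0, 8/45, 0, -4/315, 0, …
Weyl lclm of L_f,L_g ⇒ L₀ (ord ≤ 3).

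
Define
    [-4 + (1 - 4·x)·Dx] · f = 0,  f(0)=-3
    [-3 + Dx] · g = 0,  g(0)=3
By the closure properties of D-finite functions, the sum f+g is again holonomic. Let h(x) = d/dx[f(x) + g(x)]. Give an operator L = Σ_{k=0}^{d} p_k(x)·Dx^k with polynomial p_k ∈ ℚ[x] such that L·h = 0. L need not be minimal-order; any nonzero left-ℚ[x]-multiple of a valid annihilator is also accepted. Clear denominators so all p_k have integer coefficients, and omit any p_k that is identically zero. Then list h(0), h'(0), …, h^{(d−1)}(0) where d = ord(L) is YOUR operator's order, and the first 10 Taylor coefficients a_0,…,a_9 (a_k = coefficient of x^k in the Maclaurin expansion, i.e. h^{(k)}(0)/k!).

L = (216 + 288·x) + (-87 - 72·x + 144·x^2)·Dx + (5 - 8·x - 48·x^2)·Dx^2  (order 2).
h: a_k = -3, -69, -1071/2, -6063/2, -122637/8, -2948391/40, -27524391/80, -880801653/560, -31708931679/4480, -140928612213/4480, …
ICs: h(0) = -3, h′(0) = -69.

f: a_k = -3, -12, -48, -192, -768, -3072, -12288, -49152, -196608, -786432, …
g: a_k = 3, 9, 27/2, 27/2, 81/8, 243/40, 243/80, 729/560, 2187/4480, 729/4480, …
L₀ := lclm(L_f,L_g); ord L₀ ≤ 1+1.
Derive L from L₀ (diff closure).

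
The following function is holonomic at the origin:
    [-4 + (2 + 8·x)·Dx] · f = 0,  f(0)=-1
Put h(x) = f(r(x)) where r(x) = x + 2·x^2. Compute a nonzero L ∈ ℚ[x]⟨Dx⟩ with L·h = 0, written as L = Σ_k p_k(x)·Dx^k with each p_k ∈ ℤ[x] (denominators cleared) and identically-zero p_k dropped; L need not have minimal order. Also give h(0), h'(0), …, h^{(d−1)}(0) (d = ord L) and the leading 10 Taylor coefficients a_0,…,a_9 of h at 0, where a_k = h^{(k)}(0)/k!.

f: a_k = -1, -2, 2, -4, 10, -28, 84, -264, 858, -2860, …
Change of var in L_f (x↦r) gives L₀.
L = (-2 - 8·x) + (1 + 4·x + 8·x^2)·Dx  (order 1).
h: a_k = -1, -2, -2, 4, -6, 4, 12, -56, 122, -108, …
ICs: h(0) = -1.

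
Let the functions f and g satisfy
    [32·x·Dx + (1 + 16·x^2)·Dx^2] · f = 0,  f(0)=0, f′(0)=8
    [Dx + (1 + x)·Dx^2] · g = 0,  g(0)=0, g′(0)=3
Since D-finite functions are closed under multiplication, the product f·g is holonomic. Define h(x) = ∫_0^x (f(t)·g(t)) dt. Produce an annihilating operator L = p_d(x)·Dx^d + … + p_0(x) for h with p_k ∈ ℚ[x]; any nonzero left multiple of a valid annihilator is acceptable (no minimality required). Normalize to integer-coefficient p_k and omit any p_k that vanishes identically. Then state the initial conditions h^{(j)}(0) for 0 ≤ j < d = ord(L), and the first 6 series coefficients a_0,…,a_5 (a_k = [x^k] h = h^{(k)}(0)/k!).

L = (4224 + 8384·x + 204800·x^2 + 531456·x^3 + 491520·x^4 + 212992·x^5 + 262144·x^7)·Dx^2 + (4098 + 28864·x + 258368·x^2 + 1045504·x^3 + 1798144·x^4 + 1523712·x^5 + 573440·x^6 + 786432·x^7 + 917504·x^8)·Dx^3 + (132 + 8644·x + 37632·x^2 + 196032·x^3 + 614400·x^4 + 955392·x^5 + 786432·x^6 + 540672·x^7 + 786432·x^8 + 524288·x^9)·Dx^4 + (65 + 258·x + 2497·x^2 + 8576·x^3 + 30336·x^4 + 76800·x^5 + 118272·x^6 + 98304·x^7 + 98304·x^8 + 131072·x^9 + 65536·x^10)·Dx^5  (order 5).
h: a_k = 0, 0, 0, 8, -3, -24, …
ICs: h(0) = 0, h′(0) = 0, h′′(0) = 0, h′′′(0) = 48, h′′′′(0) = -72.

f: a_k = 0, 8, 0, -128/3, 0, 2048/5, …
g: a_k = 0, 3, -3/2, 1, -3/4, 3/5, …
L₀ := L_f ⊗_s L_g (sym. prod.), ord ≤ 4.
h=∫₀ˣh₀: take L = L₀·Dx.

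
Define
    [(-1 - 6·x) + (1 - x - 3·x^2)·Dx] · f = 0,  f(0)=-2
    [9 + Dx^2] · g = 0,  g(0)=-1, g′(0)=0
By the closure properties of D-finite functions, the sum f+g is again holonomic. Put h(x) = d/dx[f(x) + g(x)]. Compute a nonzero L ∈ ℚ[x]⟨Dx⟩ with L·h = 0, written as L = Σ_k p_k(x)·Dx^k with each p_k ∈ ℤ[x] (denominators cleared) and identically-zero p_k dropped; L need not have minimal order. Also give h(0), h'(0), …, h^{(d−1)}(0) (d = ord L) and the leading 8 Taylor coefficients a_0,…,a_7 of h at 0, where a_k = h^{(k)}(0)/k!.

L = (1584 + 7614·x + 25326·x^2 + 15390·x^3 + 26730·x^4 + 13122·x^5 + 13122·x^6) + (-153 - 819·x + 918·x^2 + 2133·x^3 + 1620·x^4 + 3645·x^5 + 5103·x^6 + 4374·x^7)·Dx + (176 + 846·x + 2814·x^2 + 1710·x^3 + 2970·x^4 + 1458·x^5 + 1458·x^6)·Dx^2 + (-17 - 91·x + 102·x^2 + 237·x^3 + 180·x^4 + 405·x^5 + 567·x^6 + 486·x^7)·Dx^3  (order 3).
h: a_k = -2, -7, -42, -331/2, -400, -46317/40, -3038, -4552409/560, …
ICs: h(0) = -2, h′(0) = -7, h′′(0) = -84.

f: a_k = -2, -2, -8, -14, -38, -80, -194, -434, …
g: a_k = -1, 0, 9/2, 0, -27/8, 0, 81/80, 0, …
Sum ⇒ L₀ = lclm(L_f,L_g) in ℚ(x)⟨Dx⟩.
h=h₀': d/dx-closure on L₀ ⇒ L.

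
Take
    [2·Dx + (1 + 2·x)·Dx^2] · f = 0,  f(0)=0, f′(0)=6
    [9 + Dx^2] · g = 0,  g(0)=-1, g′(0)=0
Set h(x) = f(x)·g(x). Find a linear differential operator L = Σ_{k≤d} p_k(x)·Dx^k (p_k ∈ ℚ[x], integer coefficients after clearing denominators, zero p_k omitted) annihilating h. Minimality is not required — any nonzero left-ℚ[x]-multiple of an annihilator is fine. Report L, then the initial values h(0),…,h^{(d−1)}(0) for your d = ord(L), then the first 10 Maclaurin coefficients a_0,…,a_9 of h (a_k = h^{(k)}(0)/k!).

f: a_k = 0, 6, -6, 8, -12, 96/5, -32, 384/7, -96, 512/3, …
g: a_k = -1, 0, 9/2, 0, -27/8, 0, 81/80, 0, -729/4480, 0, …
L₀ := L_f ⊗_s L_g (sym. prod.), ord ≤ 4.
L = (63 + 1053·x + 3969·x^2 + 5832·x^3 + 2916·x^4) + (63 + 450·x + 972·x^2 + 648·x^3)·Dx + (25 + 270·x + 918·x^2 + 1296·x^3 + 648·x^4)·Dx^2 + (7 + 50·x + 108·x^2 + 72·x^3)·Dx^3 + (2 + 17·x + 53·x^2 + 72·x^3 + 36·x^4)·Dx^4  (order 4).
h: a_k = 0, -6, 6, 19, -15, -69/20, -7/4, 2973/280, -543/40, 24883/1344, …
ICs: h(0) = 0, h′(0) = -6, h′′(0) = 12, h′′′(0) = 114.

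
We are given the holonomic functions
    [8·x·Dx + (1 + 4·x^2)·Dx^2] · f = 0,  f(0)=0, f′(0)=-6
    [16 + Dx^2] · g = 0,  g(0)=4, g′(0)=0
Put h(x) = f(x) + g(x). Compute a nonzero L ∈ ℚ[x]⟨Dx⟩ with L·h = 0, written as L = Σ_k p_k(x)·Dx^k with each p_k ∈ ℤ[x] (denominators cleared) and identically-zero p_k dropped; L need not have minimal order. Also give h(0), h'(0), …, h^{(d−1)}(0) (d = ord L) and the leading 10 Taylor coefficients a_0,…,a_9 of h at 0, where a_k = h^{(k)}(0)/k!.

L = (-512·x + 5120·x^3 + 4096·x^5)·Dx + (16 + 512·x^2 + 2304·x^4 + 2048·x^6)·Dx^2 + (-32·x + 320·x^3 + 256·x^5)·Dx^3 + (1 + 32·x^2 + 144·x^4 + 128·x^6)·Dx^4  (order 4).
h: a_k = 4, -6, -32, 8, 128/3, -96/5, -1024/45, 384/7, 2048/315, -512/3, …
ICs: h(0) = 4, h′(0) = -6, h′′(0) = -64, h′′′(0) = 48.

f: a_k = 0, -6, 0, 8, 0, -96/5, 0, 384/7, 0, -512/3, …
g: a_k = 4, 0, -32, 0, 128/3, 0, -1024/45, 0, 2048/315, 0, …
h₀=f+g: left-lcm gives L₀, ord ≤ 4.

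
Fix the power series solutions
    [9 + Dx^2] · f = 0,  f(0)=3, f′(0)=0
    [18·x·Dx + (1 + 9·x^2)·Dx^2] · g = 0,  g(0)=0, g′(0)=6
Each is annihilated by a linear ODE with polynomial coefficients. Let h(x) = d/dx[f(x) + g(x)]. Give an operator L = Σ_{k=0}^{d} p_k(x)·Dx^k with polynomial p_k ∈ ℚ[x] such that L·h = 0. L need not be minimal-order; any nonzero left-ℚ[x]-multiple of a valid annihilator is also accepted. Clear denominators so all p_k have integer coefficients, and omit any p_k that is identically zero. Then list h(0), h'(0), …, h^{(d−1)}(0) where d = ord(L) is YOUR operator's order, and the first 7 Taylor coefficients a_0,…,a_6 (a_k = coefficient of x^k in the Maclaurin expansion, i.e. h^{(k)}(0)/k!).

f: a_k = 3, 0, -27/2, 0, 81/8, 0, -243/80, …
g: a_k = 0, 6, 0, -18, 0, 486/5, 0, …
f+g: L₀ = lclm(L_f,L_g), ord ≤ 2+2.
h=h₀': d/dx-closure on L₀ ⇒ L.
L = (-1782·x + 20412·x^3 + 13122·x^5) + (-9 + 567·x^2 + 6561·x^4 + 6561·x^6)·Dx + (-198·x + 2268·x^3 + 1458·x^5)·Dx^2 + (-1 + 63·x^2 + 729·x^4 + 729·x^6)·Dx^3  (order 3).
h: a_k = 6, -27, -54, 81/2, 486, -729/40, -4374, …
ICs: h(0) = 6, h′(0) = -27, h′′(0) = -108.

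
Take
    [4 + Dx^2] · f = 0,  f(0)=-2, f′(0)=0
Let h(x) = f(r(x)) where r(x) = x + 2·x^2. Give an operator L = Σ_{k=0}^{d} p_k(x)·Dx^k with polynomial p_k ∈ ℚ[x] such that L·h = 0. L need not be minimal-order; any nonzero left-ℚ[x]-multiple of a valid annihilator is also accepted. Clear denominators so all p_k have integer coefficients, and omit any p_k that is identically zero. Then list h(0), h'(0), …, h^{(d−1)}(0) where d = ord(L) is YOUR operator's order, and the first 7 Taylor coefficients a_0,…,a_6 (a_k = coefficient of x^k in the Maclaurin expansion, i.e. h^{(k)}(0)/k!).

f: a_k = -2, 0, 4, 0, -4/3, 0, 8/45, …
Change of var in L_f (x↦r) gives L₀.
L = (4 + 48·x + 192·x^2 + 256·x^3) - 4·Dx + (1 + 4·x)·Dx^2  (order 2).
h: a_k = -2, 0, 4, 16, 44/3, -32/3, -1432/45, …
ICs: h(0) = -2, h′(0) = 0.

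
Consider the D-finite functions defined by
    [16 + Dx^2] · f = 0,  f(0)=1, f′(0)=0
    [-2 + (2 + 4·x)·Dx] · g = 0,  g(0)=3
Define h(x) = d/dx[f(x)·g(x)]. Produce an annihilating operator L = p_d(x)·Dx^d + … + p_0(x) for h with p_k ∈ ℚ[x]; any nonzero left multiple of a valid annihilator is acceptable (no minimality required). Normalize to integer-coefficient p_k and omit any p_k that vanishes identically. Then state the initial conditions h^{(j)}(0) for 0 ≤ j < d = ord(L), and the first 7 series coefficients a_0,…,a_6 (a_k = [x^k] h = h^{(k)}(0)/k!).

f: a_k = 1, 0, -8, 0, 32/3, 0, -256/45, …
g: a_k = 3, 3, -3/2, 3/2, -15/8, 21/8, -63/16, …
h₀=f·g: eliminate ⇒ L₀, order ≤ 2·1.
h₀' ⇒ L via d/dx closure of L₀.
L = (413 + 2688·x + 6784·x^2 + 8192·x^3 + 4096·x^4) + (-26 - 180·x - 384·x^2 - 256·x^3)·Dx + (19 + 140·x + 396·x^2 + 512·x^3 + 256·x^4)·Dx^2  (order 2).
h: a_k = 3, -51, -135/2, 337/2, 905/8, -5281/40, -26677/240, …
ICs: h(0) = 3, h′(0) = -51.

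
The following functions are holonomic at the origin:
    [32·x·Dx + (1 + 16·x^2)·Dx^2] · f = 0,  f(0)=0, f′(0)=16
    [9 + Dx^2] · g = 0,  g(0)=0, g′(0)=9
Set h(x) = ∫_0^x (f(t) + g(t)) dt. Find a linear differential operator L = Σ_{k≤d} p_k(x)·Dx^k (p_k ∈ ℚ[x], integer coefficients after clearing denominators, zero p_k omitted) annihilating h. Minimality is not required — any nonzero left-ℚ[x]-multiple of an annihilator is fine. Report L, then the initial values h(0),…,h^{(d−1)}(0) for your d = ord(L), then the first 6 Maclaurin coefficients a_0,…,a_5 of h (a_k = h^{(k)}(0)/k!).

L = (-52704·x + 967680·x^3 + 663552·x^5)·Dx^2 + (-207 + 13104·x^2 + 283392·x^4 + 331776·x^6)·Dx^3 + (-5856·x + 107520·x^3 + 73728·x^5)·Dx^4 + (-23 + 1456·x^2 + 31488·x^4 + 36864·x^6)·Dx^5  (order 5).
h: a_k = 0, 0, 25/2, 0, -593/24, 0, …
ICs: h(0) = 0, h′(0) = 0, h′′(0) = 25, h′′′(0) = 0, h′′′′(0) = -593.

f: a_k = 0, 16, 0, -256/3, 0, 4096/5, …
g: a_k = 0, 9, 0, -27/2, 0, 243/40, …
h₀=f+g: left-lcm gives L₀, ord ≤ 4.
∫: right-multiply L₀ by Dx.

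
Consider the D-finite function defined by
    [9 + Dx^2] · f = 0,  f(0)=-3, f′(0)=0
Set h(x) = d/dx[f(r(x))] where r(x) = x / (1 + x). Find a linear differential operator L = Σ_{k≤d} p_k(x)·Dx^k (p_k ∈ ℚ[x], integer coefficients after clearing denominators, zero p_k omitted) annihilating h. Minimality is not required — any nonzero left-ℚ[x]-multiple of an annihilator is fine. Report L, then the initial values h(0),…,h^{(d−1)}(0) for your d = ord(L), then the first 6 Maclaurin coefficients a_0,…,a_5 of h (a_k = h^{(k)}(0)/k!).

L = (15 + 12·x + 6·x^2) + (6 + 18·x + 18·x^2 + 6·x^3)·Dx + (1 + 4·x + 6·x^2 + 4·x^3 + x^4)·Dx^2  (order 2).
h: a_k = 0, 27, -81, 243/2, -135/2, -7371/40, …
ICs: h(0) = 0, h′(0) = 27.

f: a_k = -3, 0, 27/2, 0, -81/8, 0, …
L₀ from L_f via x↦r, Dx↦r'^{-1}Dx.
h₀' ⇒ L via d/dx closure of L₀.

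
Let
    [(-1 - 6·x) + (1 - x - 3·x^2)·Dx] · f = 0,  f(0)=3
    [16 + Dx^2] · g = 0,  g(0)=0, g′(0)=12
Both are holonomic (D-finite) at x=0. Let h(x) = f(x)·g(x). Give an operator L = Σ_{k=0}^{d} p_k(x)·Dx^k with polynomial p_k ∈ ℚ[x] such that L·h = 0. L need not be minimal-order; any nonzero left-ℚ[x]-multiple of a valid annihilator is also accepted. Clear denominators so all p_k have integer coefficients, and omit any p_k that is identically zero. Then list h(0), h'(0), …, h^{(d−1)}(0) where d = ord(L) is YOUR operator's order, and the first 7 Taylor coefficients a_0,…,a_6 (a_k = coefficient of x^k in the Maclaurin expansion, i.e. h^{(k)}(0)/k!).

f: a_k = 3, 3, 12, 21, 57, 120, 291, …
g: a_k = 0, 12, 0, -32, 0, 128/5, 0, …
h₀=f·g: eliminate ⇒ L₀, order ≤ 1·2.
L = (-10 + 16·x + 48·x^2) + (2 + 12·x)·Dx + (-1 + x + 3·x^2)·Dx^2  (order 2).
h: a_k = 0, 36, 36, 48, 156, 1884/5, 4224/5, …
ICs: h(0) = 0, h′(0) = 36.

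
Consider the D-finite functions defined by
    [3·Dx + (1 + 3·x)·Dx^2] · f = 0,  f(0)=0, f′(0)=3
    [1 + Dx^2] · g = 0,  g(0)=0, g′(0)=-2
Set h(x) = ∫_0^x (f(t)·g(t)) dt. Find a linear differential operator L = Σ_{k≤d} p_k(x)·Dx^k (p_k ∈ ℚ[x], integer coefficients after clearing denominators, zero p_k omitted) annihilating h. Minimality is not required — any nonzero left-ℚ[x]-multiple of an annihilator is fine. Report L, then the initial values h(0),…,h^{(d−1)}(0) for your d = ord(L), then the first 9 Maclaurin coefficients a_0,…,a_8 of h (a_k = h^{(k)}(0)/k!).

L = (-203 - 222·x - 189·x^2 + 432·x^3 + 324·x^4)·Dx + (-84 - 108·x + 648·x^2 + 648·x^3)·Dx^2 + (-208 - 228·x - 54·x^2 + 864·x^3 + 648·x^4)·Dx^3 + (-84 - 108·x + 648·x^2 + 648·x^3)·Dx^4 + (-5 - 6·x + 135·x^2 + 432·x^3 + 324·x^4)·Dx^5  (order 5).
h: a_k = 0, 0, 0, -2, 9/4, -17/5, 13/2, -377/28, 9453/320, …
ICs: h(0) = 0, h′(0) = 0, h′′(0) = 0, h′′′(0) = -12, h′′′′(0) = 54.

f: a_k = 0, 3, -9/2, 9, -81/4, 243/5, -243/2, 2187/7, -6561/8, …
g: a_k = 0, -2, 0, 1/3, 0, -1/60, 0, 1/2520, 0, …
Product ⇒ symmetric product L₀, ord ≤ 4.
h=∫h₀ ⇒ L = L₀·Dx.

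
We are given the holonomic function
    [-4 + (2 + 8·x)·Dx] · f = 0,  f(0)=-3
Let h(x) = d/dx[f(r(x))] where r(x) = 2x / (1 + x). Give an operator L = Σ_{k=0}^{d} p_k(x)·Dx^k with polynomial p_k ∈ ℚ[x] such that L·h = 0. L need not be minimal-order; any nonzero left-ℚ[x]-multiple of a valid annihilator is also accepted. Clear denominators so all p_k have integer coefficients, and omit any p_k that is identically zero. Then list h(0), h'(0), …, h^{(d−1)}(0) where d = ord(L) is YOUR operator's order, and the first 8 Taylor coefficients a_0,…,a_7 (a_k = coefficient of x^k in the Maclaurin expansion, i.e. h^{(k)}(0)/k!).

f: a_k = -3, -6, 6, -12, 30, -84, 252, -792, …
L₀ from L_f via x↦r, Dx↦r'^{-1}Dx.
Differentiate: ansatz ord ≤ ord L₀ ⇒ L.
L = (-6 - 18·x) + (-1 - 10·x - 9·x^2)·Dx  (order 1).
h: a_k = -12, 72, -468, 3408, -26460, 212760, -1747620, 14562720, …
ICs: h(0) = -12.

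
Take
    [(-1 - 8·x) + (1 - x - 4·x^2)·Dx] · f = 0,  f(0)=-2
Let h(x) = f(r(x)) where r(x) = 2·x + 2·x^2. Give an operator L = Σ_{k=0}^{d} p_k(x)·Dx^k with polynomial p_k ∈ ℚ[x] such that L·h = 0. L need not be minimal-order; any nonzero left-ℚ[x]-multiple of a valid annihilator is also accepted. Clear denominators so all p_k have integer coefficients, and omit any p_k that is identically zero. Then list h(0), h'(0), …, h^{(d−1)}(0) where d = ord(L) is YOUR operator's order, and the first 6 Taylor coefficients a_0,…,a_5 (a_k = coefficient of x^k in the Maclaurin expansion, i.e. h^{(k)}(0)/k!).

L = (2 + 36·x + 96·x^2 + 64·x^3) + (-1 + 2·x + 18·x^2 + 32·x^3 + 16·x^4)·Dx  (order 1).
h: a_k = -2, -4, -44, -224, -1400, -8304, …
ICs: h(0) = -2.

f: a_k = -2, -2, -10, -18, -58, -130, …
f∘r: x↦r, Dx↦Dx/r' in L_f ⇒ L₀.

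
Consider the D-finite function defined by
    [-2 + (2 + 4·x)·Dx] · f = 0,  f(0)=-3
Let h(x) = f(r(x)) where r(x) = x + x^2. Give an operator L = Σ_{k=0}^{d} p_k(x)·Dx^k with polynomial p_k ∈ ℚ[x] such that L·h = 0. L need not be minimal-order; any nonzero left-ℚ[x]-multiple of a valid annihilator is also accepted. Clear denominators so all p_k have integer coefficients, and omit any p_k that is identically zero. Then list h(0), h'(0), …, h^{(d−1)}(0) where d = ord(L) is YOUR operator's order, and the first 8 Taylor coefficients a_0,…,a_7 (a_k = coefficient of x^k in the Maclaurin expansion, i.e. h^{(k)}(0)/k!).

L = (-1 - 2·x) + (1 + 2·x + 2·x^2)·Dx  (order 1).
h: a_k = -3, -3, -3/2, 3/2, -9/8, 3/8, 9/16, -21/16, …
ICs: h(0) = -3.

f: a_k = -3, -3, 3/2, -3/2, 15/8, -21/8, 63/16, -99/16, …
Change of var in L_f (x↦r) gives L₀.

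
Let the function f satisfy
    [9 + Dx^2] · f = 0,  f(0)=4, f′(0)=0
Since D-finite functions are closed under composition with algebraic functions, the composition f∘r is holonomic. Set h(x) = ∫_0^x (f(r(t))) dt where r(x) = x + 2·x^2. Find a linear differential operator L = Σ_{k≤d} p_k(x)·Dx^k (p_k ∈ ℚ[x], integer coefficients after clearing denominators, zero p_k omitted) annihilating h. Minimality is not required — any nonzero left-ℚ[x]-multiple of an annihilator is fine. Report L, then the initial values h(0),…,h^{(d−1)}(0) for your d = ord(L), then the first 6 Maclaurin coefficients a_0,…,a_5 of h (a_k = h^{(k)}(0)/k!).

f: a_k = 4, 0, -18, 0, 27/2, 0, …
h₀=f(r): pull back L_f along r ⇒ L₀.
Integrate: L := L₀·Dx.
L = (9 + 108·x + 432·x^2 + 576·x^3)·Dx - 4·Dx^2 + (1 + 4·x)·Dx^3  (order 3).
h: a_k = 0, 4, 0, -6, -18, -117/10, …
ICs: h(0) = 0, h′(0) = 4, h′′(0) = 0.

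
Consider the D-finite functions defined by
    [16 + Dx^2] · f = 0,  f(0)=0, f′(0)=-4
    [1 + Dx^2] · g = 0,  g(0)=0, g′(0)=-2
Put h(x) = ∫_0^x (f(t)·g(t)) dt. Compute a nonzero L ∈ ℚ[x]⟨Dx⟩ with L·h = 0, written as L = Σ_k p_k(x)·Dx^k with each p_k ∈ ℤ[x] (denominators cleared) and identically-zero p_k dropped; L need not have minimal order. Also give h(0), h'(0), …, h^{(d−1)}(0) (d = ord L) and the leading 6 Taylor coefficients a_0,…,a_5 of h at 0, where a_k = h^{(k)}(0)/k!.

L = 225·Dx + 34·Dx^3 + Dx^5  (order 5).
h: a_k = 0, 0, 0, 8/3, 0, -68/15, …
ICs: h(0) = 0, h′(0) = 0, h′′(0) = 0, h′′′(0) = 16, h′′′′(0) = 0.

f: a_k = 0, -4, 0, 32/3, 0, -128/15, …
g: a_k = 0, -2, 0, 1/3, 0, -1/60, …
f·g: L₀ = L_f ⊗_s L_g, ord ≤ 2·2.
h=∫h₀ ⇒ L = L₀·Dx.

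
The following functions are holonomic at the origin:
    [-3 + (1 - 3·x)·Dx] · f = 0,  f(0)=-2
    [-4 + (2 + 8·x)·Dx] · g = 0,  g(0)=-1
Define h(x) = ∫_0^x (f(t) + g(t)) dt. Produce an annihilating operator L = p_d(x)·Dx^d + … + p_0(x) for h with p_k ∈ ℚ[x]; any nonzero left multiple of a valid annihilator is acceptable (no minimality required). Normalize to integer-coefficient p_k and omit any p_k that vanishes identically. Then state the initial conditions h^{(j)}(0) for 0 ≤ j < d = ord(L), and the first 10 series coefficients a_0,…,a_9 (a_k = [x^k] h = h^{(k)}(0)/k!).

f: a_k = -2, -6, -18, -54, -162, -486, -1458, -4374, -13122, -39366, …
g: a_k = -1, -2, 2, -4, 10, -28, 84, -264, 858, -2860, …
Weyl lclm of L_f,L_g ⇒ L₀ (ord ≤ 2).
∫: right-multiply L₀ by Dx.
L = (-48 - 108·x)·Dx + (22 + 120·x + 324·x^2)·Dx^2 + (-1 - 19·x - 6·x^2 + 216·x^3)·Dx^3  (order 3).
h: a_k = 0, -3, -4, -16/3, -29/2, -152/5, -257/3, -1374/7, -2319/4, -4088/3, …
ICs: h(0) = 0, h′(0) = -3, h′′(0) = -8.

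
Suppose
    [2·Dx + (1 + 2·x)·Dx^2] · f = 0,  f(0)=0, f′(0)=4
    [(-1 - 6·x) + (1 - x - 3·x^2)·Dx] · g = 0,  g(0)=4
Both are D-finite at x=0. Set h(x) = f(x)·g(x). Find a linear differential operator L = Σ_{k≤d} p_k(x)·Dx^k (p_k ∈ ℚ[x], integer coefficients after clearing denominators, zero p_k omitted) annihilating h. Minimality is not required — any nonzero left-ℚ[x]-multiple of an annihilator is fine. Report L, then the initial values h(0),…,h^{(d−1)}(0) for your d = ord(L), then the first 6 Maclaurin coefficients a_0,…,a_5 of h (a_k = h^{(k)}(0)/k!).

L = (8 + 24·x) + (18·x + 30·x^2)·Dx + (-1 - x + 5·x^2 + 6·x^3)·Dx^2  (order 2).
h: a_k = 0, 16, 0, 208/3, 112/3, 4448/15, …
ICs: h(0) = 0, h′(0) = 16.

f: a_k = 0, 4, -4, 16/3, -8, 64/5, …
g: a_k = 4, 4, 16, 28, 76, 160, …
h₀=f·g: eliminate ⇒ L₀, order ≤ 2·1.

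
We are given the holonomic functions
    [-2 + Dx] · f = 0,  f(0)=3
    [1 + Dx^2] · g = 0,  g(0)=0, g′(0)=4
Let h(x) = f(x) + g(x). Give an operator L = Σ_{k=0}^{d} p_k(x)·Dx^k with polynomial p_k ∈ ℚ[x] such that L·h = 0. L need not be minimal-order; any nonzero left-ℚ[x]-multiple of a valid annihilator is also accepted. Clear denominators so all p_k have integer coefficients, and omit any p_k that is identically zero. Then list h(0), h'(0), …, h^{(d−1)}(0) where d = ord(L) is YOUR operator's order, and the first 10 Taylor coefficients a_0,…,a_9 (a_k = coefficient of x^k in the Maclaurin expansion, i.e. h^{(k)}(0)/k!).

L = -2 + Dx - 2·Dx^2 + Dx^3  (order 3).
h: a_k = 3, 10, 6, 10/3, 2, 5/6, 4/15, 19/252, 2/105, 11/2592, …
ICs: h(0) = 3, h′(0) = 10, h′′(0) = 12.

f: a_k = 3, 6, 6, 4, 2, 4/5, 4/15, 8/105, 2/105, 4/945, …
g: a_k = 0, 4, 0, -2/3, 0, 1/30, 0, -1/1260, 0, 1/90720, …
Sum ⇒ L₀ = lclm(L_f,L_g) in ℚ(x)⟨Dx⟩.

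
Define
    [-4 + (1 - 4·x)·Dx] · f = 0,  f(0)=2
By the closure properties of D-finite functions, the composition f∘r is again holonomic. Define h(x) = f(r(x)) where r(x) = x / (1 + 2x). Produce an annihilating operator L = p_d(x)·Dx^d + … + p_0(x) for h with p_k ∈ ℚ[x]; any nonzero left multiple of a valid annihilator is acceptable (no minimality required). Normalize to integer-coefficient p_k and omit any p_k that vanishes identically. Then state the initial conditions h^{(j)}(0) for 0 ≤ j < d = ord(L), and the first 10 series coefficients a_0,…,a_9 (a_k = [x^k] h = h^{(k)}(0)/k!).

f: a_k = 2, 8, 32, 128, 512, 2048, 8192, 32768, 131072, 524288, …
f∘r: x↦r, Dx↦Dx/r' in L_f ⇒ L₀.
L = 4 + (-1 + 4·x^2)·Dx  (order 1).
h: a_k = 2, 8, 16, 32, 64, 128, 256, 512, 1024, 2048, …
ICs: h(0) = 2.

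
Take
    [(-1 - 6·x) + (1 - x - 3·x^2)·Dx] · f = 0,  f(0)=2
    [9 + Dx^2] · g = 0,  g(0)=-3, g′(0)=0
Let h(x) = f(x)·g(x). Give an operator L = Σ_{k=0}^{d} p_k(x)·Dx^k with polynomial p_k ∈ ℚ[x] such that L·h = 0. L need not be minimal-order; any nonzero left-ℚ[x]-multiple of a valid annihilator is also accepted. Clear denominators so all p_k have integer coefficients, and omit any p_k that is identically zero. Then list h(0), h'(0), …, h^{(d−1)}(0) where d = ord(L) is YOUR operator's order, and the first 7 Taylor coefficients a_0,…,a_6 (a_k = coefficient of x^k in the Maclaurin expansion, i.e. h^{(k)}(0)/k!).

L = (-3 + 9·x + 27·x^2) + (2 + 12·x)·Dx + (-1 + x + 3·x^2)·Dx^2  (order 2).
h: a_k = -6, -6, 3, -15, -105/4, -285/4, -5757/40, …
ICs: h(0) = -6, h′(0) = -6.

f: a_k = 2, 2, 8, 14, 38, 80, 194, …
g: a_k = -3, 0, 27/2, 0, -81/8, 0, 243/80, …
h₀=f·g: eliminate ⇒ L₀, order ≤ 1·2.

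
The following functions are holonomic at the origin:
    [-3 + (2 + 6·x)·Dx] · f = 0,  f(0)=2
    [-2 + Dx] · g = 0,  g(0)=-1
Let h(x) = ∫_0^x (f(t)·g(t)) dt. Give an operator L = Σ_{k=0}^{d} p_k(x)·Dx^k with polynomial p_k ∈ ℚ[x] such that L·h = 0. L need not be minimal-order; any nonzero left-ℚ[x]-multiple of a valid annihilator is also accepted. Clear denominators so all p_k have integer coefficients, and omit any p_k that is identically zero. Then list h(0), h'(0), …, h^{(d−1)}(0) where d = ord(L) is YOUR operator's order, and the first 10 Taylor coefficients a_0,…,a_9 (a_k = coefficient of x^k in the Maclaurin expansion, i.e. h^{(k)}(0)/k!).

L = (-7 - 12·x)·Dx + (2 + 6·x)·Dx^2  (order 2).
h: a_k = 0, -2, -7/2, -31/12, -181/96, -241/960, -13279/11520, 276497/161280, -9930589/2580480, 56288873/6635520, …
ICs: h(0) = 0, h′(0) = -2.

f: a_k = 2, 3, -9/4, 27/8, -405/64, 1701/128, -15309/512, 72171/1024, -2814669/16384, 14073345/32768, …
g: a_k = -1, -2, -2, -4/3, -2/3, -4/15, -4/45, -8/315, -2/315, -4/2835, …
L₀ := L_f ⊗_s L_g (sym. prod.), ord ≤ 1.
h=∫h₀ ⇒ L = L₀·Dx.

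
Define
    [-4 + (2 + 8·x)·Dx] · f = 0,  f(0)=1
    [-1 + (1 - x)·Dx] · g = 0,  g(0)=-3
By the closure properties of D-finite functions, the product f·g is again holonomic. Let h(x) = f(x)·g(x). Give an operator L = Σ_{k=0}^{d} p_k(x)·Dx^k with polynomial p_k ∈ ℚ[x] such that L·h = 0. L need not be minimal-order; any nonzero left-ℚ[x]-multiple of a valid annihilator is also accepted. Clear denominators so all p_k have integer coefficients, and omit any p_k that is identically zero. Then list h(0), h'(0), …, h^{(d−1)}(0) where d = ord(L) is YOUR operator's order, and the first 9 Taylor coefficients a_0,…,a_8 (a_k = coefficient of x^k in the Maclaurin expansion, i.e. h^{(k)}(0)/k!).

L = (3 + 2·x) + (-1 - 3·x + 4·x^2)·Dx  (order 1).
h: a_k = -3, -9, -3, -15, 15, -69, 183, -609, 1965, …
ICs: h(0) = -3.

f: a_k = 1, 2, -2, 4, -10, 28, -84, 264, -858, …
g: a_k = -3, -3, -3, -3, -3, -3, -3, -3, -3, …
h₀=f·g: eliminate ⇒ L₀, order ≤ 1·1.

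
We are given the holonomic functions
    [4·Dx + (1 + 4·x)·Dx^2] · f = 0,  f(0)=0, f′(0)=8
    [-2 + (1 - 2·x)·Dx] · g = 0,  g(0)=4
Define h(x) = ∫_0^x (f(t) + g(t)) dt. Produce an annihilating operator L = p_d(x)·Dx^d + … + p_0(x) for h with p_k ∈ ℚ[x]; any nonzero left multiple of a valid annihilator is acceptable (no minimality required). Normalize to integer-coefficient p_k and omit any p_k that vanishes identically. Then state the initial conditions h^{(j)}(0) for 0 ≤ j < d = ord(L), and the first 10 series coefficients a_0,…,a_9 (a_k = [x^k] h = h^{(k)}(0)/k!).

f: a_k = 0, 8, -16, 128/3, -128, 2048/5, -4096/3, 32768/7, -16384, 524288/9, …
g: a_k = 4, 8, 16, 32, 64, 128, 256, 512, 1024, 2048, …
Weyl lclm of L_f,L_g ⇒ L₀ (ord ≤ 3).
∫: right-multiply L₀ by Dx.
L = (-28 - 16·x)·Dx^2 + (1 - 40·x - 32·x^2)·Dx^3 + (1 + 3·x - 6·x^2 - 8·x^3)·Dx^4  (order 4).
h: a_k = 0, 4, 8, 0, 56/3, -64/5, 448/5, -3328/21, 4544/7, -5120/3, …
ICs: h(0) = 0, h′(0) = 4, h′′(0) = 16, h′′′(0) = 0.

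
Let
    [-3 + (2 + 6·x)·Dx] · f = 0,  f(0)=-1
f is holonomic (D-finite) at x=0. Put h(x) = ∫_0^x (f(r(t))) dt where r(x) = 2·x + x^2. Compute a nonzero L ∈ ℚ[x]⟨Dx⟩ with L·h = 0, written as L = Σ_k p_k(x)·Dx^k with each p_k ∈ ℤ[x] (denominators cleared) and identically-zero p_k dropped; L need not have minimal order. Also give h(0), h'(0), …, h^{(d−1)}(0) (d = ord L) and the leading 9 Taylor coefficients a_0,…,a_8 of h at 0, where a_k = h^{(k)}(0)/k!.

L = (-3 - 3·x)·Dx + (1 + 6·x + 3·x^2)·Dx^2  (order 2).
h: a_k = 0, -1, -3/2, 1, -9/4, 63/10, -81/4, 999/14, -4293/16, …
ICs: h(0) = 0, h′(0) = -1.

f: a_k = -1, -3/2, 9/8, -27/16, 405/128, -1701/256, 15309/1024, -72171/2048, 2814669/32768, …
Substitute x→r, Dx→(1/r')Dx; clear ⇒ L₀.
∫: right-multiply L₀ by Dx.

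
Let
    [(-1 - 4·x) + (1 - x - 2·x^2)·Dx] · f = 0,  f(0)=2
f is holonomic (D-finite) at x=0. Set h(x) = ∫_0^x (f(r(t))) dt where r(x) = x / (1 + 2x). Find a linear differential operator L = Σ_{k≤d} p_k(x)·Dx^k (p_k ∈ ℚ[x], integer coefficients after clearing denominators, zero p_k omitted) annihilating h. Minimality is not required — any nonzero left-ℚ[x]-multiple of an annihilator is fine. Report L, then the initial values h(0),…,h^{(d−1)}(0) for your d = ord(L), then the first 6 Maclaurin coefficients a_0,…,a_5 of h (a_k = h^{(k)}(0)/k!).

f: a_k = 2, 2, 6, 10, 22, 42, …
Substitute x→r, Dx→(1/r')Dx; clear ⇒ L₀.
Integrate: L := L₀·Dx.
L = (-1 - 6·x)·Dx + (1 + 5·x + 6·x^2)·Dx^2  (order 2).
h: a_k = 0, 2, 1, 2/3, -3/2, 18/5, …
ICs: h(0) = 0, h′(0) = 2.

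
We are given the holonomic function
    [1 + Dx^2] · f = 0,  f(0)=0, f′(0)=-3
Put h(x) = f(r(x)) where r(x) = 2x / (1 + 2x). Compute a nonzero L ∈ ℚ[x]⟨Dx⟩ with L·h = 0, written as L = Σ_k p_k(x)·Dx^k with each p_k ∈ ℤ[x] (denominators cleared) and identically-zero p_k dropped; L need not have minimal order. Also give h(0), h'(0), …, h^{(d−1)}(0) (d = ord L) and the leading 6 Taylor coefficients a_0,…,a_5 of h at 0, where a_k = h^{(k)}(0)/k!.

f: a_k = 0, -3, 0, 1/2, 0, -1/40, …
Substitute x→r, Dx→(1/r')Dx; clear ⇒ L₀.
L = 4 + (4 + 24·x + 48·x^2 + 32·x^3)·Dx + (1 + 8·x + 24·x^2 + 32·x^3 + 16·x^4)·Dx^2  (order 2).
h: a_k = 0, -6, 12, -20, 24, -4/5, …
ICs: h(0) = 0, h′(0) = -6.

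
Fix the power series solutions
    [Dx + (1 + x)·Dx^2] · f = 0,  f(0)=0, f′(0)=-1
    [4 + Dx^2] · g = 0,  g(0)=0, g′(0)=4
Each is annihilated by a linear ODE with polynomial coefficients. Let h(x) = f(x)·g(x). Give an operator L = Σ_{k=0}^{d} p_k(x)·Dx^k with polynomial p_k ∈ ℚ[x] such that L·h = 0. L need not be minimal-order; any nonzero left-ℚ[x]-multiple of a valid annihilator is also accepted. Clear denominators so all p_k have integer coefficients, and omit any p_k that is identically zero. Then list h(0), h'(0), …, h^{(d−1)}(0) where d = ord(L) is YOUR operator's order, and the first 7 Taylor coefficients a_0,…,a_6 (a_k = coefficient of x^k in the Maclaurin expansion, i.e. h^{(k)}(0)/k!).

L = (168 + 864·x + 1456·x^2 + 1024·x^3 + 256·x^4) + (112 + 368·x + 384·x^2 + 128·x^3)·Dx + (102 + 464·x + 744·x^2 + 512·x^3 + 128·x^4)·Dx^2 + (28 + 92·x + 96·x^2 + 32·x^3)·Dx^3 + (15 + 62·x + 95·x^2 + 64·x^3 + 16·x^4)·Dx^4  (order 4).
h: a_k = 0, 0, -4, 2, 4/3, -1/3, -4/9, …
ICs: h(0) = 0, h′(0) = 0, h′′(0) = -8, h′′′(0) = 12.

f: a_k = 0, -1, 1/2, -1/3, 1/4, -1/5, 1/6, …
g: a_k = 0, 4, 0, -8/3, 0, 8/15, 0, …
h₀=f·g: eliminate ⇒ L₀, order ≤ 2·2.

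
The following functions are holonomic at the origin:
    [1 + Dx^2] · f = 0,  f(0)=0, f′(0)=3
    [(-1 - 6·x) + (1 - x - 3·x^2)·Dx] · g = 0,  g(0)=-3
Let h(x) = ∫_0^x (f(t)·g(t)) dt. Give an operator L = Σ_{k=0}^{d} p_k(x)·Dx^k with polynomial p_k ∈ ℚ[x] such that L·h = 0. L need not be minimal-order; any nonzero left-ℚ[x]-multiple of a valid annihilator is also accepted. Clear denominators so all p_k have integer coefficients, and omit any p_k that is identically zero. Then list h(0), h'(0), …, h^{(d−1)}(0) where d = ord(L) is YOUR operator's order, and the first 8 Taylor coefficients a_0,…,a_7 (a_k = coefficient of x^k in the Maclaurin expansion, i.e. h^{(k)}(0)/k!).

L = (5 + x + 3·x^2)·Dx + (2 + 12·x)·Dx^2 + (-1 + x + 3·x^2)·Dx^3  (order 3).
h: a_k = 0, 0, -9/2, -3, -69/8, -123/10, -2201/80, -13983/280, …
ICs: h(0) = 0, h′(0) = 0, h′′(0) = -9.

f: a_k = 0, 3, 0, -1/2, 0, 1/40, 0, -1/1680, …
g: a_k = -3, -3, -12, -21, -57, -120, -291, -651, …
L₀ := L_f ⊗_s L_g (sym. prod.), ord ≤ 2.
Integrate: L := L₀·Dx.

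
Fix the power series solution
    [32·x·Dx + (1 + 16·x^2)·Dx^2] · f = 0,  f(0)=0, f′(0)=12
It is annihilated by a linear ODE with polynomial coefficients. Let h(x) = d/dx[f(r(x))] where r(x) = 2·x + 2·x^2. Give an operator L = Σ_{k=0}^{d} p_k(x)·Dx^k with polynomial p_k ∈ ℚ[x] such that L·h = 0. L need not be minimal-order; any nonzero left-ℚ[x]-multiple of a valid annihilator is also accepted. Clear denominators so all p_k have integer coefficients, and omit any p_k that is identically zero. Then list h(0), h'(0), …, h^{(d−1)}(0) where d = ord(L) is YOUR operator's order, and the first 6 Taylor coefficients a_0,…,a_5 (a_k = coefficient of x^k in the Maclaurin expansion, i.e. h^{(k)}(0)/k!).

f: a_k = 0, 12, 0, -64, 0, 3072/5, …
f∘r: x↦r, Dx↦Dx/r' in L_f ⇒ L₀.
Differentiate: ansatz ord ≤ ord L₀ ⇒ L.
L = (-2 + 128·x + 512·x^2 + 768·x^3 + 384·x^4) + (1 + 2·x + 64·x^2 + 256·x^3 + 320·x^4 + 128·x^5)·Dx  (order 1).
h: a_k = 24, 48, -1536, -6144, 90624, 586752, …
ICs: h(0) = 24.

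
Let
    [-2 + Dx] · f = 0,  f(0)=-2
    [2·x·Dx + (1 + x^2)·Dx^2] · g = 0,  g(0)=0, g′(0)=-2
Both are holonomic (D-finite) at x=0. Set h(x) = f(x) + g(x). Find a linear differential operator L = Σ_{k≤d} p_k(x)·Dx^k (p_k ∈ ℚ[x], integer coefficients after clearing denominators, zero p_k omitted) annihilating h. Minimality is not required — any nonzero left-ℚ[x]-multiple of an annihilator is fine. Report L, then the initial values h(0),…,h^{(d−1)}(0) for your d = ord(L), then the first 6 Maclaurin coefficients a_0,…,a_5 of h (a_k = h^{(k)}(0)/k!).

f: a_k = -2, -4, -4, -8/3, -4/3, -8/15, …
g: a_k = 0, -2, 0, 2/3, 0, -2/5, …
h₀=f+g: left-lcm gives L₀, ord ≤ 3.
L = (2 - 4·x - 6·x^2 - 4·x^3)·Dx + (-3 - x^2 - 2·x^4)·Dx^2 + (1 + x + 2·x^2 + x^3 + x^4)·Dx^3  (order 3).
h: a_k = -2, -6, -4, -2, -4/3, -14/15, …
ICs: h(0) = -2, h′(0) = -6, h′′(0) = -8.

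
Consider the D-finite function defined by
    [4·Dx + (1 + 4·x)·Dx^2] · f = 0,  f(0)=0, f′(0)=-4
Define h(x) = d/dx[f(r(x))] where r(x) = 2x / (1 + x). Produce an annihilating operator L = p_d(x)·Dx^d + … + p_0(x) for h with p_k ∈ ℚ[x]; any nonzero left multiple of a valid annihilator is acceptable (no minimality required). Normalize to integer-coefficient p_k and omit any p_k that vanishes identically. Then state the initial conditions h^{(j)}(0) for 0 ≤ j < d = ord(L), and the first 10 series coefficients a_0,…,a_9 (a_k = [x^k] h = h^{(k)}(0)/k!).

L = (10 + 18·x) + (1 + 10·x + 9·x^2)·Dx  (order 1).
h: a_k = -8, 80, -728, 6560, -59048, 531440, -4782968, 43046720, -387420488, 3486784400, …
ICs: h(0) = -8.

f: a_k = 0, -4, 8, -64/3, 64, -1024/5, 2048/3, -16384/7, 8192, -262144/9, …
h₀=f(r): pull back L_f along r ⇒ L₀.
Derive L from L₀ (diff closure).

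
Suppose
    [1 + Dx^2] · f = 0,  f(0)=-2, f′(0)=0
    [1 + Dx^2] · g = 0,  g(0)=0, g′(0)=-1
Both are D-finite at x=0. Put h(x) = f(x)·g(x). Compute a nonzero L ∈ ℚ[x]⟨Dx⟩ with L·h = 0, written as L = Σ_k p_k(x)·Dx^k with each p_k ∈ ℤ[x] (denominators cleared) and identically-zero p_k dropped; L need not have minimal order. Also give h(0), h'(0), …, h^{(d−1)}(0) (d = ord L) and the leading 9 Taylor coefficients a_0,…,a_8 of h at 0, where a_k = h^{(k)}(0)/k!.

f: a_k = -2, 0, 1, 0, -1/12, 0, 1/360, 0, -1/20160, …
g: a_k = 0, -1, 0, 1/6, 0, -1/120, 0, 1/5040, 0, …
f·g: L₀ = L_f ⊗_s L_g, ord ≤ 2·2.
L = 4·Dx + Dx^3  (order 3).
h: a_k = 0, 2, 0, -4/3, 0, 4/15, 0, -8/315, 0, …
ICs: h(0) = 0, h′(0) = 2, h′′(0) = 0.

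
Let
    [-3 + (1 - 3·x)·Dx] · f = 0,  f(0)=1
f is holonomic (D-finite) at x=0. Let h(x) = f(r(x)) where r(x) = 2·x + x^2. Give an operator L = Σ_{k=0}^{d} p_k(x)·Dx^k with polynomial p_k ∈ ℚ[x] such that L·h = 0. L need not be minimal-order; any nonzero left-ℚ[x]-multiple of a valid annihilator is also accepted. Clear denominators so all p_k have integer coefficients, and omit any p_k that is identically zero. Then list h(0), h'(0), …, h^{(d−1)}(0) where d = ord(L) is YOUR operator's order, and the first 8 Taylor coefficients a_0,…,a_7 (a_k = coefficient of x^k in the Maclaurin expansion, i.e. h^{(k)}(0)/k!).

f: a_k = 1, 3, 9, 27, 81, 243, 729, 2187, …
f∘r: x↦r, Dx↦Dx/r' in L_f ⇒ L₀.
L = (6 + 6·x) + (-1 + 6·x + 3·x^2)·Dx  (order 1).
h: a_k = 1, 6, 39, 252, 1629, 10530, 68067, 439992, …
ICs: h(0) = 1.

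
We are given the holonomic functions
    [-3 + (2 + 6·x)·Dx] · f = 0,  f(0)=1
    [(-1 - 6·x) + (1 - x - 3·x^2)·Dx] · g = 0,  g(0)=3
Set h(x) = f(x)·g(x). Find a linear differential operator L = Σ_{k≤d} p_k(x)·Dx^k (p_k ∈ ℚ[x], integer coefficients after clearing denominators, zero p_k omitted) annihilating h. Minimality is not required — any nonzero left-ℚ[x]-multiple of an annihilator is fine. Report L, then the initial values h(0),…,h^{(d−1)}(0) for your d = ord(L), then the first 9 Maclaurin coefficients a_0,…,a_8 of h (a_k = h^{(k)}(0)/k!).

L = (5 + 15·x + 27·x^2) + (-2 - 4·x + 12·x^2 + 18·x^3)·Dx  (order 1).
h: a_k = 3, 15/2, 105/8, 651/16, 9033/128, 54417/256, 388533/1024, 2299587/2048, 65648553/32768, …
ICs: h(0) = 3.

f: a_k = 1, 3/2, -9/8, 27/16, -405/128, 1701/256, -15309/1024, 72171/2048, -2814669/32768, …
g: a_k = 3, 3, 12, 21, 57, 120, 291, 651, 1524, …
L₀ := L_f ⊗_s L_g (sym. prod.), ord ≤ 1.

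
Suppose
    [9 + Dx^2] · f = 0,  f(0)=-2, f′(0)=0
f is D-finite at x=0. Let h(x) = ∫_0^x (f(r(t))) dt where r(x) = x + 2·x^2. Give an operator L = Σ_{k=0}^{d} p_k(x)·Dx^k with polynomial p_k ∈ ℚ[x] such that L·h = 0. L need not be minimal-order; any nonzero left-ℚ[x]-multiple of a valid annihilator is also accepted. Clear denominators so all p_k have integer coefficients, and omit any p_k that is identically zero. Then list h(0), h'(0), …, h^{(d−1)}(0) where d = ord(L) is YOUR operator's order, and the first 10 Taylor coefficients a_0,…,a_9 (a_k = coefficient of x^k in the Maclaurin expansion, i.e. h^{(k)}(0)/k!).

f: a_k = -2, 0, 9, 0, -27/4, 0, 81/40, 0, -729/2240, 0, …
L₀ from L_f via x↦r, Dx↦r'^{-1}Dx.
∫: right-multiply L₀ by Dx.
L = (9 + 108·x + 432·x^2 + 576·x^3)·Dx - 4·Dx^2 + (1 + 4·x)·Dx^3  (order 3).
h: a_k = 0, -2, 0, 3, 9, 117/20, -9, -6399/280, -1917/80, 3279/2240, …
ICs: h(0) = 0, h′(0) = -2, h′′(0) = 0.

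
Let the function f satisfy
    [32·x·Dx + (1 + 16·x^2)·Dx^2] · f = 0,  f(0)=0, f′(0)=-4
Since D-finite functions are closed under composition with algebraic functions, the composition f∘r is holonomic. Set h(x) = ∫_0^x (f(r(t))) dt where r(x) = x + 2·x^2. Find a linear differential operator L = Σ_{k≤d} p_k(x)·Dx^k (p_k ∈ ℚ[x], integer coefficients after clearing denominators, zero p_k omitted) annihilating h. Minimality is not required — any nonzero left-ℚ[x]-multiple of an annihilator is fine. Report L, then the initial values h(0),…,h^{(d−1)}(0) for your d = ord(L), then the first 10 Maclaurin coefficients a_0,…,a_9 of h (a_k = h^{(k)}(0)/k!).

f: a_k = 0, -4, 0, 64/3, 0, -1024/5, 0, 16384/7, 0, -262144/9, …
h₀=f(r): pull back L_f along r ⇒ L₀.
h=∫h₀ ⇒ L = L₀·Dx.
L = (-4 + 32·x + 256·x^2 + 768·x^3 + 768·x^4)·Dx^2 + (1 + 4·x + 16·x^2 + 128·x^3 + 320·x^4 + 256·x^5)·Dx^3  (order 3).
h: a_k = 0, 0, -2, -8/3, 16/3, 128/5, 128/15, -5632/21, -5120/7, 16384/9, …
ICs: h(0) = 0, h′(0) = 0, h′′(0) = -4.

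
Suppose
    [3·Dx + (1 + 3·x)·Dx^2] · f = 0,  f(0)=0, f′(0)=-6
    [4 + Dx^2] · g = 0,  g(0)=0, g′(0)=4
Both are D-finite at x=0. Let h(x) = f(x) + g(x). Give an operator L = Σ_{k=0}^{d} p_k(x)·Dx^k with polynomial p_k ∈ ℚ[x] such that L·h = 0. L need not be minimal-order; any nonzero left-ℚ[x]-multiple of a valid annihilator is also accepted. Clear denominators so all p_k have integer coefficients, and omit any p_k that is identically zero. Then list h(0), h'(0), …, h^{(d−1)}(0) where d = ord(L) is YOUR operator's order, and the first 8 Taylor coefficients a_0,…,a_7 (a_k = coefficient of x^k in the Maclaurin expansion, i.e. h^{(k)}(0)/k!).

f: a_k = 0, -6, 9, -18, 81/2, -486/5, 243, -4374/7, …
g: a_k = 0, 4, 0, -8/3, 0, 8/15, 0, -16/315, …
f+g: L₀ = lclm(L_f,L_g), ord ≤ 2+2.
L = (348 + 144·x + 216·x^2)·Dx + (44 + 180·x + 216·x^2 + 216·x^3)·Dx^2 + (87 + 36·x + 54·x^2)·Dx^3 + (11 + 45·x + 54·x^2 + 54·x^3)·Dx^4  (order 4).
h: a_k = 0, -2, 9, -62/3, 81/2, -290/3, 243, -196846/315, …
ICs: h(0) = 0, h′(0) = -2, h′′(0) = 18, h′′′(0) = -124.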